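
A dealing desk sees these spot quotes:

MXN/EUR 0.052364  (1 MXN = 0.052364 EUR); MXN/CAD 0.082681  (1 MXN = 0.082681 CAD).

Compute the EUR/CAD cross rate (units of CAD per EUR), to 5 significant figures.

EUR/CAD = 1.5790

1 EUR ÷ 0.052364 = 19.0971 MXN
19.0971 MXN × 0.082681 = 1.57897 CAD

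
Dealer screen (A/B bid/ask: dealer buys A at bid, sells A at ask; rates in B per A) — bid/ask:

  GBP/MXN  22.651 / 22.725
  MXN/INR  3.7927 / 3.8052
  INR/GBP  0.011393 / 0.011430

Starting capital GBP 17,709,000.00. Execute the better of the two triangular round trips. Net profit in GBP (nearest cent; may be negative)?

Net profit: GBP 208,046.78

Best loop GBP → INR → MXN → GBP:
GBP 17,709,000.00 ÷ 0.011430 (buy INR at ask) = INR 1,549,343,832.02
INR 1,549,343,832.02 ÷ 3.8052 (buy MXN at ask) = MXN 407,164,888.05
MXN 407,164,888.05 ÷ 22.725 (buy GBP at ask) = GBP 17,917,046.78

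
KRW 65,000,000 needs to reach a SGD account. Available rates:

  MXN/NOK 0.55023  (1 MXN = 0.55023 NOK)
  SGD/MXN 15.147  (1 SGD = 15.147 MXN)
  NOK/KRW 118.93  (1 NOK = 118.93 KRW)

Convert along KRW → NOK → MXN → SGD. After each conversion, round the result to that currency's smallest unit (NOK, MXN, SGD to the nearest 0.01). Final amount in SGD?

KRW 65,000,000 ÷ 118.93 = NOK 546,539.98
NOK 546,539.98 ÷ 0.55023 = MXN 993,293.68
MXN 993,293.68 ÷ 15.147 = SGD 65,576.92

SGD 65,576.92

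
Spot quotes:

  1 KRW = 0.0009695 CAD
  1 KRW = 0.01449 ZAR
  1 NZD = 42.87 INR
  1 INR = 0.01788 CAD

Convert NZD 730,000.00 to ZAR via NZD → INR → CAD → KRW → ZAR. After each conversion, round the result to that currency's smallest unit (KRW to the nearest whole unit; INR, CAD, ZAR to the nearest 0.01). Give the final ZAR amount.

NZD 730,000.00 × 42.87 = INR 31,295,100.00
INR 31,295,100.00 × 0.01788 = CAD 559,556.39
CAD 559,556.39 ÷ 0.0009695 = KRW 577,159,763
KRW 577,159,763 × 0.01449 = ZAR 8,363,044.97

ZAR 8,363,044.97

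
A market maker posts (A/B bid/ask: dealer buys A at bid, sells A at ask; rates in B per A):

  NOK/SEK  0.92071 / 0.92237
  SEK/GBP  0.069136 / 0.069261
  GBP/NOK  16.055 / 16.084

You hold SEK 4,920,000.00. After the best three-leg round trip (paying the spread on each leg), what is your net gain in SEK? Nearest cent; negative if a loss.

Net profit: SEK 108,083.97

Best loop SEK → GBP → NOK → SEK:
SEK 4,920,000.00 × 0.069136 (sell SEK at bid) = GBP 340,149.12
GBP 340,149.12 × 16.055 (sell GBP at bid) = NOK 5,461,094.12
NOK 5,461,094.12 × 0.92071 (sell NOK at bid) = SEK 5,028,083.97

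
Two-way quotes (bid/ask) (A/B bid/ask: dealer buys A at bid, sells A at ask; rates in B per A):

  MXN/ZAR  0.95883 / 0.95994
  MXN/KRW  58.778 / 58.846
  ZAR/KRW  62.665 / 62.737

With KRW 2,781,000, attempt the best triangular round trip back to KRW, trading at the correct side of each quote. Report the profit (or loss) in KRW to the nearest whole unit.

Best loop KRW → MXN → ZAR → KRW:
KRW 2,781,000 ÷ 58.846 (buy MXN at ask) = MXN 47,258.95
MXN 47,258.95 × 0.95883 (sell MXN at bid) = ZAR 45,313.30
ZAR 45,313.30 × 62.665 (sell ZAR at bid) = KRW 2,839,558

Net profit: KRW 58,558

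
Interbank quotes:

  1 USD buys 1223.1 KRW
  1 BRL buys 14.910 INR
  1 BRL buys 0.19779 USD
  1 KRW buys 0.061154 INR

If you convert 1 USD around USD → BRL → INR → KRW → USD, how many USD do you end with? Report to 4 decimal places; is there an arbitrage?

Around USD → BRL → INR → KRW → USD: 1 ÷ 0.19779 × 14.910 ÷ 0.061154 ÷ 1223.1 = 1.007828
Product > 1; profitable direction is USD → BRL → INR → KRW → USD.

1.0078 (arbitrage exists)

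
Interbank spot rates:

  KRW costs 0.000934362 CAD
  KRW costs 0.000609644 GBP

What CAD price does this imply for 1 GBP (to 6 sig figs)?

1 GBP ÷ 0.000609644 = 1640.3 KRW
1640.3 KRW × 0.000934362 = 1.53264 CAD

GBP/CAD = 1.53264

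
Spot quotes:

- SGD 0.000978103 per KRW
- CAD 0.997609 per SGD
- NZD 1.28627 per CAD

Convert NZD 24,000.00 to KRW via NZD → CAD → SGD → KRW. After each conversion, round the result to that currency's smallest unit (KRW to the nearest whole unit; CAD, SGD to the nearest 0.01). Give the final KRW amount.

KRW 19,122,035

NZD 24,000.00 ÷ 1.28627 = CAD 18,658.60
CAD 18,658.60 ÷ 0.997609 = SGD 18,703.32
SGD 18,703.32 ÷ 0.000978103 = KRW 19,122,035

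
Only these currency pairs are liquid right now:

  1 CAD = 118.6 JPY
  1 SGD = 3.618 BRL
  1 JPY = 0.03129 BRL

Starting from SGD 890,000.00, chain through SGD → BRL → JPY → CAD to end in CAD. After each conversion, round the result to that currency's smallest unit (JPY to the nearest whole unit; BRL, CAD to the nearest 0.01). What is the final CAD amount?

SGD 890,000.00 × 3.618 = BRL 3,220,020.00
BRL 3,220,020.00 ÷ 0.03129 = JPY 102,908,917
JPY 102,908,917 ÷ 118.6 = CAD 867,697.45

CAD 867,697.45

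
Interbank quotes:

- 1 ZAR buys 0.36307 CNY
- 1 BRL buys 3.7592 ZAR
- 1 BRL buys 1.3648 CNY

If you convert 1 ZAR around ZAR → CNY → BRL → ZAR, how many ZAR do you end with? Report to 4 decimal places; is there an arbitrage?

Around ZAR → CNY → BRL → ZAR: 1 × 0.36307 ÷ 1.3648 × 3.7592 = 1.000039
Product ≈ 1 (deviation 0.004%, within rounding noise).

1.0000 (no arbitrage)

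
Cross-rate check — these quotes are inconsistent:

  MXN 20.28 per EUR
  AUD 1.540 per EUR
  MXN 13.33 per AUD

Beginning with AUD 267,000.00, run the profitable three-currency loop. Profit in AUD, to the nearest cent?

Profit: AUD 3,267.72

Profitable loop is AUD → MXN → EUR → AUD:
AUD 267,000.00 × 13.33 = MXN 3,559,110.00
MXN 3,559,110.00 ÷ 20.28 = EUR 175,498.52
EUR 175,498.52 × 1.540 = AUD 270,267.72
Profit = AUD 270,267.72 − AUD 267,000.00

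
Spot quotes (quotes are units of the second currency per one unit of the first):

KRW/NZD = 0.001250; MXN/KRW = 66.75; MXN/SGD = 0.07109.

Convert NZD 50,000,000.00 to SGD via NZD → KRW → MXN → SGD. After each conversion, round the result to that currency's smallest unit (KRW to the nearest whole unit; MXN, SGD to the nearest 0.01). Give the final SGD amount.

SGD 42,600,749.06

NZD 50,000,000.00 ÷ 0.001250 = KRW 40,000,000,000
KRW 40,000,000,000 ÷ 66.75 = MXN 599,250,936.33
MXN 599,250,936.33 × 0.07109 = SGD 42,600,749.06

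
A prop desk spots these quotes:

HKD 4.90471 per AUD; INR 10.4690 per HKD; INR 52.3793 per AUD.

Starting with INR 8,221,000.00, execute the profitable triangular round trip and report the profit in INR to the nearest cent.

Profit: INR 165,211.37

Profitable loop is INR → HKD → AUD → INR:
INR 8,221,000.00 ÷ 10.4690 = HKD 785,270.80
HKD 785,270.80 ÷ 4.90471 = AUD 160,105.45
AUD 160,105.45 × 52.3793 = INR 8,386,211.37
Profit = INR 8,386,211.37 − INR 8,221,000.00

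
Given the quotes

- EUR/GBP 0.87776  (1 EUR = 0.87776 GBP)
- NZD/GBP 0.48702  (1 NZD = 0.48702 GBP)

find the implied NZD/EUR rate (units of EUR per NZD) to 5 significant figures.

NZD/EUR = 0.55484

1 NZD × 0.48702 = 0.48702 GBP
0.48702 GBP ÷ 0.87776 = 0.554844 EUR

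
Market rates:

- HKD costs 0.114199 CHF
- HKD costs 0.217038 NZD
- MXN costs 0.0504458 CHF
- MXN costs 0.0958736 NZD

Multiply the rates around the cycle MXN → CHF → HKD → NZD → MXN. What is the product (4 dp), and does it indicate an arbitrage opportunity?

Around MXN → CHF → HKD → NZD → MXN: 1 × 0.0504458 ÷ 0.114199 × 0.217038 ÷ 0.0958736 = 0.999999
Product ≈ 1 (deviation 0.000%, within rounding noise).

1.0000 (no arbitrage)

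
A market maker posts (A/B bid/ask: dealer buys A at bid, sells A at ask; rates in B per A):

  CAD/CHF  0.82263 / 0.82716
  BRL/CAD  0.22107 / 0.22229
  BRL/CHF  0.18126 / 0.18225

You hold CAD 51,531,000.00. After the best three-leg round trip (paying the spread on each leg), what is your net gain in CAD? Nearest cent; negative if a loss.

Net result: CAD -110,607.41 (no profitable arbitrage after spreads)

Best loop CAD → CHF → BRL → CAD:
CAD 51,531,000.00 × 0.82263 (sell CAD at bid) = CHF 42,390,946.53
CHF 42,390,946.53 ÷ 0.18225 (buy BRL at ask) = BRL 232,597,786.17
BRL 232,597,786.17 × 0.22107 (sell BRL at bid) = CAD 51,420,392.59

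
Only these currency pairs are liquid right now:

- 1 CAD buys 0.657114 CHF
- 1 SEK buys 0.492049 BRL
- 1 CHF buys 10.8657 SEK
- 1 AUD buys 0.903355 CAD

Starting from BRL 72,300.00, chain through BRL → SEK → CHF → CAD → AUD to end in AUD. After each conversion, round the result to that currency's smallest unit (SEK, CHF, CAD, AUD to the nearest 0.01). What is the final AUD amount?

AUD 22,781.02

BRL 72,300.00 ÷ 0.492049 = SEK 146,936.59
SEK 146,936.59 ÷ 10.8657 = CHF 13,522.98
CHF 13,522.98 ÷ 0.657114 = CAD 20,579.35
CAD 20,579.35 ÷ 0.903355 = AUD 22,781.02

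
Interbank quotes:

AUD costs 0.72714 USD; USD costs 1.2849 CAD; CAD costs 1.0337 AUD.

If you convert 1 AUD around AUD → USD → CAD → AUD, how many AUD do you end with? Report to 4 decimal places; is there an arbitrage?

0.9658 (arbitrage exists)

Around AUD → USD → CAD → AUD: 1 × 0.72714 × 1.2849 × 1.0337 = 0.965788
Product < 1; profitable direction is AUD → CAD → USD → AUD.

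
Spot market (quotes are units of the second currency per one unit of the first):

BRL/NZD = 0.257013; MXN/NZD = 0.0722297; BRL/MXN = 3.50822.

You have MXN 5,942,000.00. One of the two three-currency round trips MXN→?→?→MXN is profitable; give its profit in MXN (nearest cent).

Profitable loop is MXN → BRL → NZD → MXN:
MXN 5,942,000.00 ÷ 3.50822 = BRL 1,693,736.42
BRL 1,693,736.42 × 0.257013 = NZD 435,312.28
NZD 435,312.28 ÷ 0.0722297 = MXN 6,026,776.79
Profit = MXN 6,026,776.79 − MXN 5,942,000.00

Profit: MXN 84,776.79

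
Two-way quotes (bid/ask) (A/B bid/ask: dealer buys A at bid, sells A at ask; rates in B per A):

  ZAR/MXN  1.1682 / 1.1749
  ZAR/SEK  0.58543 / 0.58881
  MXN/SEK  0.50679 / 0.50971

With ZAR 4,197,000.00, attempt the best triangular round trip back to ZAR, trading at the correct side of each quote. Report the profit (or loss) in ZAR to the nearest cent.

Best loop ZAR → MXN → SEK → ZAR:
ZAR 4,197,000.00 × 1.1682 (sell ZAR at bid) = MXN 4,902,935.40
MXN 4,902,935.40 × 0.50679 (sell MXN at bid) = SEK 2,484,758.63
SEK 2,484,758.63 ÷ 0.58881 (buy ZAR at ask) = ZAR 4,219,966.77

Net profit: ZAR 22,966.77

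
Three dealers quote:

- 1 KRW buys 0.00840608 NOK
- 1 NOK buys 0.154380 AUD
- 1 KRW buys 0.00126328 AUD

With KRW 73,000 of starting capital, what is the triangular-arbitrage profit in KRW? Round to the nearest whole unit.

Profit: KRW 1,991

Profitable loop is KRW → NOK → AUD → KRW:
KRW 73,000 × 0.00840608 = NOK 613.64
NOK 613.64 × 0.154380 = AUD 94.73
AUD 94.73 ÷ 0.00126328 = KRW 74,991
Profit = KRW 74,991 − KRW 73,000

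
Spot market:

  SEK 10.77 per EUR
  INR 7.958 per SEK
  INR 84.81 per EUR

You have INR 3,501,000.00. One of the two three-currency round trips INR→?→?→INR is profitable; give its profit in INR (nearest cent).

Profitable loop is INR → EUR → SEK → INR:
INR 3,501,000.00 ÷ 84.81 = EUR 41,280.51
EUR 41,280.51 × 10.77 = SEK 444,591.09
SEK 444,591.09 × 7.958 = INR 3,538,055.86
Profit = INR 3,538,055.86 − INR 3,501,000.00

Profit: INR 37,055.86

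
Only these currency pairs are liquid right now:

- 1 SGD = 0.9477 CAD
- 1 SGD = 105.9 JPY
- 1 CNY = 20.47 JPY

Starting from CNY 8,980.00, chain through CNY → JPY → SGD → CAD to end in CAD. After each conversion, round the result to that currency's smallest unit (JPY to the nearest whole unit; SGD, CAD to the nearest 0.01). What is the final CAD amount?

CAD 1,645.02

CNY 8,980.00 × 20.47 = JPY 183,821
JPY 183,821 ÷ 105.9 = SGD 1,735.80
SGD 1,735.80 × 0.9477 = CAD 1,645.02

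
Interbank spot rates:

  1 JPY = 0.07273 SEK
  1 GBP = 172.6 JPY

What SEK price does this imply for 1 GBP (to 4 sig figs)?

GBP/SEK = 12.55

1 GBP × 172.6 = 172.6 JPY
172.6 JPY × 0.07273 = 12.5532 SEK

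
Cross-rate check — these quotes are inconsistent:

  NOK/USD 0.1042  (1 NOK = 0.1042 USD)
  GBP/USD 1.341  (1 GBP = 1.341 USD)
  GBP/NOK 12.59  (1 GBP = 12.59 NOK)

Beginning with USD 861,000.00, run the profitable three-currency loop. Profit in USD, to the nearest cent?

Profitable loop is USD → NOK → GBP → USD:
USD 861,000.00 ÷ 0.1042 = NOK 8,262,955.85
NOK 8,262,955.85 ÷ 12.59 = GBP 656,311.03
GBP 656,311.03 × 1.341 = USD 880,113.09
Profit = USD 880,113.09 − USD 861,000.00

Profit: USD 19,113.09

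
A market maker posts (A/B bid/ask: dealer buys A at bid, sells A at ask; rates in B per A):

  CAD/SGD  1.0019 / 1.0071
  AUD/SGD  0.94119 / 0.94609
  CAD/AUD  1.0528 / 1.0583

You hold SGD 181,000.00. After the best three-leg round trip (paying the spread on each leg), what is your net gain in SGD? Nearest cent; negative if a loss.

Net profit: SGD 118.04

Best loop SGD → AUD → CAD → SGD:
SGD 181,000.00 ÷ 0.94609 (buy AUD at ask) = AUD 191,313.72
AUD 191,313.72 ÷ 1.0583 (buy CAD at ask) = CAD 180,774.57
CAD 180,774.57 × 1.0019 (sell CAD at bid) = SGD 181,118.04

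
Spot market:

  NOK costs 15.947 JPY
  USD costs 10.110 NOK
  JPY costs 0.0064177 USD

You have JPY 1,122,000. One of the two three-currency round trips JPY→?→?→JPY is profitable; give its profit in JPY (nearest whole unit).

Profit: JPY 38,920

Profitable loop is JPY → USD → NOK → JPY:
JPY 1,122,000 × 0.0064177 = USD 7,200.66
USD 7,200.66 × 10.110 = NOK 72,798.67
NOK 72,798.67 × 15.947 = JPY 1,160,920
Profit = JPY 1,160,920 − JPY 1,122,000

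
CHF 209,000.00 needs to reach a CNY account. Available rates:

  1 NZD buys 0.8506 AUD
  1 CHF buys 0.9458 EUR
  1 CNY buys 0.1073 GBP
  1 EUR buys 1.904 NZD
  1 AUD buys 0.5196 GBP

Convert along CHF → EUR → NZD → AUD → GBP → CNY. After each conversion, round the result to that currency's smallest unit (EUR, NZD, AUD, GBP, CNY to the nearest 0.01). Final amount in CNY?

CHF 209,000.00 × 0.9458 = EUR 197,672.20
EUR 197,672.20 × 1.904 = NZD 376,367.87
NZD 376,367.87 × 0.8506 = AUD 320,138.51
AUD 320,138.51 × 0.5196 = GBP 166,343.97
GBP 166,343.97 ÷ 0.1073 = CNY 1,550,269.99

CNY 1,550,269.99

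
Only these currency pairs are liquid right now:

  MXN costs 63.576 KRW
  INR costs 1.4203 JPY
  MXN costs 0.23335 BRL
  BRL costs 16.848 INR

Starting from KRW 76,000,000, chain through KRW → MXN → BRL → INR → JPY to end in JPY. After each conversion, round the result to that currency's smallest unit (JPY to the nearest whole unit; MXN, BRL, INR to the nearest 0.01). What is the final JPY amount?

KRW 76,000,000 ÷ 63.576 = MXN 1,195,419.66
MXN 1,195,419.66 × 0.23335 = BRL 278,951.18
BRL 278,951.18 × 16.848 = INR 4,699,769.48
INR 4,699,769.48 × 1.4203 = JPY 6,675,083

JPY 6,675,083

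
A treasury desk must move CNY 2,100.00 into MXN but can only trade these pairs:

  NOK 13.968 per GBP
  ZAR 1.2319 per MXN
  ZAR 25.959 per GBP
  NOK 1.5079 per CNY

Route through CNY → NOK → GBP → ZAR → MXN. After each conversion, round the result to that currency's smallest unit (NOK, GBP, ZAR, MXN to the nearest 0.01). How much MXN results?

CNY 2,100.00 × 1.5079 = NOK 3,166.59
NOK 3,166.59 ÷ 13.968 = GBP 226.70
GBP 226.70 × 25.959 = ZAR 5,884.91
ZAR 5,884.91 ÷ 1.2319 = MXN 4,777.10

MXN 4,777.10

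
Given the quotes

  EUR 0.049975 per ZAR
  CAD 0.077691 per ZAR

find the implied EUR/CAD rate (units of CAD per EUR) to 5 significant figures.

1 EUR ÷ 0.049975 = 20.01 ZAR
20.01 ZAR × 0.077691 = 1.5546 CAD

EUR/CAD = 1.5546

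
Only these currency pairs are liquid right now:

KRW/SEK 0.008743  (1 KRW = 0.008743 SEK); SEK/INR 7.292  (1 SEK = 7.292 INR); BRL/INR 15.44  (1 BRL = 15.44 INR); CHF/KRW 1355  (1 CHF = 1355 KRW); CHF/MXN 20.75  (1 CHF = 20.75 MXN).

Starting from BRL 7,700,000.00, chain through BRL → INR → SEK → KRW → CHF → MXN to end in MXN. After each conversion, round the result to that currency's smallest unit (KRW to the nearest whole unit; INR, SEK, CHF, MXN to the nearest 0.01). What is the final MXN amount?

BRL 7,700,000.00 × 15.44 = INR 118,888,000.00
INR 118,888,000.00 ÷ 7.292 = SEK 16,303,894.68
SEK 16,303,894.68 ÷ 0.008743 = KRW 1,864,794,084
KRW 1,864,794,084 ÷ 1355 = CHF 1,376,231.80
CHF 1,376,231.80 × 20.75 = MXN 28,556,809.85

MXN 28,556,809.85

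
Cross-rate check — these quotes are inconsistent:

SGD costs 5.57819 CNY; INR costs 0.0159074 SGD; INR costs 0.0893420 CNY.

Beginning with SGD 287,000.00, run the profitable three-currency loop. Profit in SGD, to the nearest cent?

Profitable loop is SGD → INR → CNY → SGD:
SGD 287,000.00 ÷ 0.0159074 = INR 18,041,917.60
INR 18,041,917.60 × 0.0893420 = CNY 1,611,901.00
CNY 1,611,901.00 ÷ 5.57819 = SGD 288,964.88
Profit = SGD 288,964.88 − SGD 287,000.00

Profit: SGD 1,964.88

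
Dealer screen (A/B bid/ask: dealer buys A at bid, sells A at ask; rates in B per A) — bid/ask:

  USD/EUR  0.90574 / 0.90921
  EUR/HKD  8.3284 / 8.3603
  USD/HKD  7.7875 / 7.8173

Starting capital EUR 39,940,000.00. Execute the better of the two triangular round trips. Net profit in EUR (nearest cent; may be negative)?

Best loop EUR → USD → HKD → EUR:
EUR 39,940,000.00 ÷ 0.90921 (buy USD at ask) = USD 43,928,245.40
USD 43,928,245.40 × 7.7875 (sell USD at bid) = HKD 342,091,211.05
HKD 342,091,211.05 ÷ 8.3603 (buy EUR at ask) = EUR 40,918,532.95

Net profit: EUR 978,532.95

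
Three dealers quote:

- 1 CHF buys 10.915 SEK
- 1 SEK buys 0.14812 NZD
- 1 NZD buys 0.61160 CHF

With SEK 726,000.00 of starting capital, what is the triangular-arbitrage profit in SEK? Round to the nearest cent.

Profit: SEK 8,229.28

Profitable loop is SEK → CHF → NZD → SEK:
SEK 726,000.00 ÷ 10.915 = CHF 66,513.97
CHF 66,513.97 ÷ 0.61160 = NZD 108,754.04
NZD 108,754.04 ÷ 0.14812 = SEK 734,229.28
Profit = SEK 734,229.28 − SEK 726,000.00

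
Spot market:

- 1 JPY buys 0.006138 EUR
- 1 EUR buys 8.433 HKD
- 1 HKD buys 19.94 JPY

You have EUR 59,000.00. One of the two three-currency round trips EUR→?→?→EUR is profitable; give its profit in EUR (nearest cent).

Profit: EUR 1,895.63

Profitable loop is EUR → HKD → JPY → EUR:
EUR 59,000.00 × 8.433 = HKD 497,547.00
HKD 497,547.00 × 19.94 = JPY 9,921,087
JPY 9,921,087 × 0.006138 = EUR 60,895.63
Profit = EUR 60,895.63 − EUR 59,000.00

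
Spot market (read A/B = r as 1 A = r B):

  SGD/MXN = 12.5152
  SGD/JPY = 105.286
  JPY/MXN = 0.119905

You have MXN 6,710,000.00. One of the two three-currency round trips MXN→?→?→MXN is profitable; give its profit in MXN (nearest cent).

Profitable loop is MXN → SGD → JPY → MXN:
MXN 6,710,000.00 ÷ 12.5152 = SGD 536,148.04
SGD 536,148.04 × 105.286 = JPY 56,448,883
JPY 56,448,883 × 0.119905 = MXN 6,768,503.31
Profit = MXN 6,768,503.31 − MXN 6,710,000.00

Profit: MXN 58,503.31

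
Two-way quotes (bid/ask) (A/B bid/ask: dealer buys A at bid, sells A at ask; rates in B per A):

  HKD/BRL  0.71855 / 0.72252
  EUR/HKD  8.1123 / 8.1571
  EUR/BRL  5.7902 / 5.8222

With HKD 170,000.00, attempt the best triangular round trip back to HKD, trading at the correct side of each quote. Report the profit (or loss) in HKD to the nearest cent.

Net profit: HKD 201.27

Best loop HKD → BRL → EUR → HKD:
HKD 170,000.00 × 0.71855 (sell HKD at bid) = BRL 122,153.50
BRL 122,153.50 ÷ 5.8222 (buy EUR at ask) = EUR 20,980.64
EUR 20,980.64 × 8.1123 (sell EUR at bid) = HKD 170,201.27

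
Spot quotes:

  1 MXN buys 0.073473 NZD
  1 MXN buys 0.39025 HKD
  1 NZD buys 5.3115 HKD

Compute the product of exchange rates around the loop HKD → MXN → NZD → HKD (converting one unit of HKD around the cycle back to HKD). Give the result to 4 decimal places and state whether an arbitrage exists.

1.0000 (no arbitrage)

Around HKD → MXN → NZD → HKD: 1 ÷ 0.39025 × 0.073473 × 5.3115 = 1.000005
Product ≈ 1 (deviation 0.000%, within rounding noise).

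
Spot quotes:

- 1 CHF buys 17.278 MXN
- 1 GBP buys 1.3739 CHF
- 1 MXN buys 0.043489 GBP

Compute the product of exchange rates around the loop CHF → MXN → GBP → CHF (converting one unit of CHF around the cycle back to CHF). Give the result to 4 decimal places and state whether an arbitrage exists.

1.0324 (arbitrage exists)

Around CHF → MXN → GBP → CHF: 1 × 17.278 × 0.043489 × 1.3739 = 1.032353
Product > 1; profitable direction is CHF → MXN → GBP → CHF.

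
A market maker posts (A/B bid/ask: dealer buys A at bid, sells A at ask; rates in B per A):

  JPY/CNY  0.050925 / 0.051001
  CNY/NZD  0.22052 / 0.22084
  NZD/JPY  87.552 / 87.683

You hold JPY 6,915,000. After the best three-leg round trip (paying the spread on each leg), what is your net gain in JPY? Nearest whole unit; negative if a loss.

Best loop JPY → NZD → CNY → JPY:
JPY 6,915,000 ÷ 87.683 (buy NZD at ask) = NZD 78,863.63
NZD 78,863.63 ÷ 0.22084 (buy CNY at ask) = CNY 357,107.56
CNY 357,107.56 ÷ 0.051001 (buy JPY at ask) = JPY 7,001,972

Net profit: JPY 86,972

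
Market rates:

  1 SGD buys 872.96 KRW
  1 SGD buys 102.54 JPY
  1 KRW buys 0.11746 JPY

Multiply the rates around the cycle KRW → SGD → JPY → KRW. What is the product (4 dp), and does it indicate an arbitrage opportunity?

Around KRW → SGD → JPY → KRW: 1 ÷ 872.96 × 102.54 ÷ 0.11746 = 1.000021
Product ≈ 1 (deviation 0.002%, within rounding noise).

1.0000 (no arbitrage)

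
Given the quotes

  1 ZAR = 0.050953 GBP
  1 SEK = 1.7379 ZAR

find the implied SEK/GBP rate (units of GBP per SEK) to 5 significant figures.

SEK/GBP = 0.088551

1 SEK × 1.7379 = 1.7379 ZAR
1.7379 ZAR × 0.050953 = 0.0885512 GBP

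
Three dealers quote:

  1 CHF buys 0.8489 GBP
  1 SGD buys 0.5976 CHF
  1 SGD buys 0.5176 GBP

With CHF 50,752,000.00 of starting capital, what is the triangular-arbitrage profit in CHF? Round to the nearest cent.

Profit: CHF 1,030,177.20

Profitable loop is CHF → SGD → GBP → CHF:
CHF 50,752,000.00 ÷ 0.5976 = SGD 84,926,372.16
SGD 84,926,372.16 × 0.5176 = GBP 43,957,890.23
GBP 43,957,890.23 ÷ 0.8489 = CHF 51,782,177.20
Profit = CHF 51,782,177.20 − CHF 50,752,000.00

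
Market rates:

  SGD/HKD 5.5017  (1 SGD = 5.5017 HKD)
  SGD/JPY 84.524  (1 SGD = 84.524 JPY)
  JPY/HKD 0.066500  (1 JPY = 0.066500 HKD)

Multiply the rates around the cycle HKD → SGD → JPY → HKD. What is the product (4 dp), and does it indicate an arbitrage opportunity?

1.0217 (arbitrage exists)

Around HKD → SGD → JPY → HKD: 1 ÷ 5.5017 × 84.524 × 0.066500 = 1.021656
Product > 1; profitable direction is HKD → SGD → JPY → HKD.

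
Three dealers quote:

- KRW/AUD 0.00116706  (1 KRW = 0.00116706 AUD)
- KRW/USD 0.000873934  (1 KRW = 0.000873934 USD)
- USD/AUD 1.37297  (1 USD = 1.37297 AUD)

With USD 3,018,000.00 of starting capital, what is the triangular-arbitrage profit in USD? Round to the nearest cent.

Profitable loop is USD → AUD → KRW → USD:
USD 3,018,000.00 × 1.37297 = AUD 4,143,623.46
AUD 4,143,623.46 ÷ 0.00116706 = KRW 3,550,480,232
KRW 3,550,480,232 × 0.000873934 = USD 3,102,885.39
Profit = USD 3,102,885.39 − USD 3,018,000.00

Profit: USD 84,885.39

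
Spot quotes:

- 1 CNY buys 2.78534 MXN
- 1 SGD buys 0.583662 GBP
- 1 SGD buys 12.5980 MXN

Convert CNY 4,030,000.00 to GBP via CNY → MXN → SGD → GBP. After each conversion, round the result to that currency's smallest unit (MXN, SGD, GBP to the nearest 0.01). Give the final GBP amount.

GBP 520,047.58

CNY 4,030,000.00 × 2.78534 = MXN 11,224,920.20
MXN 11,224,920.20 ÷ 12.5980 = SGD 891,008.11
SGD 891,008.11 × 0.583662 = GBP 520,047.58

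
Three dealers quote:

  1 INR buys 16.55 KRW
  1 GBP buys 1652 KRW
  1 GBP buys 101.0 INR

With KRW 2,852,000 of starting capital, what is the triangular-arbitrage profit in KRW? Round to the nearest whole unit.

Profitable loop is KRW → GBP → INR → KRW:
KRW 2,852,000 ÷ 1652 = GBP 1,726.39
GBP 1,726.39 × 101.0 = INR 174,365.62
INR 174,365.62 × 16.55 = KRW 2,885,751
Profit = KRW 2,885,751 − KRW 2,852,000

Profit: KRW 33,751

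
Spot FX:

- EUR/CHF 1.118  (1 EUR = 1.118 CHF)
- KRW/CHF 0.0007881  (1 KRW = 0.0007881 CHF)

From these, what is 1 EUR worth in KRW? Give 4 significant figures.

EUR/KRW = 1419

1 EUR × 1.118 = 1.118 CHF
1.118 CHF ÷ 0.0007881 = 1418.6 KRW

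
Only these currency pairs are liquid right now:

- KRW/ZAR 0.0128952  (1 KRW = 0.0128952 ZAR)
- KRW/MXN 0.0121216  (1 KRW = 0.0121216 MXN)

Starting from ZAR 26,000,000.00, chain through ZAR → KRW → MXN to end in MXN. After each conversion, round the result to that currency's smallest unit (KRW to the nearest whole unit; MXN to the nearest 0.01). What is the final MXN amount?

ZAR 26,000,000.00 ÷ 0.0128952 = KRW 2,016,254,110
KRW 2,016,254,110 × 0.0121216 = MXN 24,440,225.82

MXN 24,440,225.82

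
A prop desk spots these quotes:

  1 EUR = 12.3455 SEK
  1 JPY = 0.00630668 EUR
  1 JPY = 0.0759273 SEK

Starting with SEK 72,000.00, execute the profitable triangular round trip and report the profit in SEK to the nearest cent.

Profit: SEK 1,831.90

Profitable loop is SEK → JPY → EUR → SEK:
SEK 72,000.00 ÷ 0.0759273 = JPY 948,276
JPY 948,276 × 0.00630668 = EUR 5,980.47
EUR 5,980.47 × 12.3455 = SEK 73,831.90
Profit = SEK 73,831.90 − SEK 72,000.00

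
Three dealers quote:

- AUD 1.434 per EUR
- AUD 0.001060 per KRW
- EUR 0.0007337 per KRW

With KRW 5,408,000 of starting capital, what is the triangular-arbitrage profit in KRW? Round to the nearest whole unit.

Profitable loop is KRW → AUD → EUR → KRW:
KRW 5,408,000 × 0.001060 = AUD 5,732.48
AUD 5,732.48 ÷ 1.434 = EUR 3,997.55
EUR 3,997.55 ÷ 0.0007337 = KRW 5,448,474
Profit = KRW 5,448,474 − KRW 5,408,000

Profit: KRW 40,474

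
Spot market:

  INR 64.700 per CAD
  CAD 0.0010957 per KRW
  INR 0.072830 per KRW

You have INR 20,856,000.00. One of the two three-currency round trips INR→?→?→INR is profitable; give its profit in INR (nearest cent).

Profit: INR 570,211.41

Profitable loop is INR → CAD → KRW → INR:
INR 20,856,000.00 ÷ 64.700 = CAD 322,349.30
CAD 322,349.30 ÷ 0.0010957 = KRW 294,194,857
KRW 294,194,857 × 0.072830 = INR 21,426,211.41
Profit = INR 21,426,211.41 − INR 20,856,000.00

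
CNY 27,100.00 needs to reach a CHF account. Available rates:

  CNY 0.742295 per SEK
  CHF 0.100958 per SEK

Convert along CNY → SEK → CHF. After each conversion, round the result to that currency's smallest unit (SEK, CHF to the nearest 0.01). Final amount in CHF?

CHF 3,685.82

CNY 27,100.00 ÷ 0.742295 = SEK 36,508.40
SEK 36,508.40 × 0.100958 = CHF 3,685.82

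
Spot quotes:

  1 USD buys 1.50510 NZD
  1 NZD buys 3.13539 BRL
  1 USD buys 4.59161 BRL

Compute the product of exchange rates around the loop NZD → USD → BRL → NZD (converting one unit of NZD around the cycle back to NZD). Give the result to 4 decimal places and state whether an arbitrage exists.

0.9730 (arbitrage exists)

Around NZD → USD → BRL → NZD: 1 ÷ 1.50510 × 4.59161 ÷ 3.13539 = 0.972989
Product < 1; profitable direction is NZD → BRL → USD → NZD.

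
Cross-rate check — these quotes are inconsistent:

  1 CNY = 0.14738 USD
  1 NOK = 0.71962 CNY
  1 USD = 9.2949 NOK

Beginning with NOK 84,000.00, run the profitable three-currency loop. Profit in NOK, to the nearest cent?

Profitable loop is NOK → USD → CNY → NOK:
NOK 84,000.00 ÷ 9.2949 = USD 9,037.21
USD 9,037.21 ÷ 0.14738 = CNY 61,319.13
CNY 61,319.13 ÷ 0.71962 = NOK 85,210.44
Profit = NOK 85,210.44 − NOK 84,000.00

Profit: NOK 1,210.44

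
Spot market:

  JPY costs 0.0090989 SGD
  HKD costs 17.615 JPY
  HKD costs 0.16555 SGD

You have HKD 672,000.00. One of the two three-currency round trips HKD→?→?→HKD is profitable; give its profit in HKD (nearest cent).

Profit: HKD 22,107.79

Profitable loop is HKD → SGD → JPY → HKD:
HKD 672,000.00 × 0.16555 = SGD 111,249.60
SGD 111,249.60 ÷ 0.0090989 = JPY 12,226,709
JPY 12,226,709 ÷ 17.615 = HKD 694,107.79
Profit = HKD 694,107.79 − HKD 672,000.00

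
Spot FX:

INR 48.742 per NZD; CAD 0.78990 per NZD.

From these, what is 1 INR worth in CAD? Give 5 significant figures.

1 INR ÷ 48.742 = 0.0205162 NZD
0.0205162 NZD × 0.78990 = 0.0162057 CAD

INR/CAD = 0.016206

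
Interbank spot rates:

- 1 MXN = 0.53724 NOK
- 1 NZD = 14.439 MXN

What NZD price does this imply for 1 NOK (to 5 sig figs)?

1 NOK ÷ 0.53724 = 1.86137 MXN
1.86137 MXN ÷ 14.439 = 0.128912 NZD

NOK/NZD = 0.12891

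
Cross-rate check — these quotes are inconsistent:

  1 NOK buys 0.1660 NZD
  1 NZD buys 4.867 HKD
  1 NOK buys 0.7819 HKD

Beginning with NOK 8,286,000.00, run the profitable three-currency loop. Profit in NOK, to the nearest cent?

Profit: NOK 275,761.98

Profitable loop is NOK → NZD → HKD → NOK:
NOK 8,286,000.00 × 0.1660 = NZD 1,375,476.00
NZD 1,375,476.00 × 4.867 = HKD 6,694,441.69
HKD 6,694,441.69 ÷ 0.7819 = NOK 8,561,761.98
Profit = NOK 8,561,761.98 − NOK 8,286,000.00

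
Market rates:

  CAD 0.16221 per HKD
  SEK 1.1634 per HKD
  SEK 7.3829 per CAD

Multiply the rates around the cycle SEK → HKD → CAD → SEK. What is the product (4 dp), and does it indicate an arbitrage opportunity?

1.0294 (arbitrage exists)

Around SEK → HKD → CAD → SEK: 1 ÷ 1.1634 × 0.16221 × 7.3829 = 1.029380
Product > 1; profitable direction is SEK → HKD → CAD → SEK.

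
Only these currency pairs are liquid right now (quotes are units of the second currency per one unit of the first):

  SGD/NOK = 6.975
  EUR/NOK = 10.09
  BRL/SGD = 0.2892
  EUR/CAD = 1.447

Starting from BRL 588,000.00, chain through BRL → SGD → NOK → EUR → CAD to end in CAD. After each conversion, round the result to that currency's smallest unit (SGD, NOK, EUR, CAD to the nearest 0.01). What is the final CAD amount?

CAD 170,097.21

BRL 588,000.00 × 0.2892 = SGD 170,049.60
SGD 170,049.60 × 6.975 = NOK 1,186,095.96
NOK 1,186,095.96 ÷ 10.09 = EUR 117,551.63
EUR 117,551.63 × 1.447 = CAD 170,097.21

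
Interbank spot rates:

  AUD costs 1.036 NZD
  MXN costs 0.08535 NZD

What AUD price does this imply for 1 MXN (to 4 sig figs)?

1 MXN × 0.08535 = 0.08535 NZD
0.08535 NZD ÷ 1.036 = 0.0823842 AUD

MXN/AUD = 0.08238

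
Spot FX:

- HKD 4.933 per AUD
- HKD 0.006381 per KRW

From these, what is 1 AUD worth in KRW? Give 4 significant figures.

AUD/KRW = 773.1

1 AUD × 4.933 = 4.933 HKD
4.933 HKD ÷ 0.006381 = 773.076 KRW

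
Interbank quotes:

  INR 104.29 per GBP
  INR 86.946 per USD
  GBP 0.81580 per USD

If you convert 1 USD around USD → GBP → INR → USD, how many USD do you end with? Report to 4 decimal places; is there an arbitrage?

Around USD → GBP → INR → USD: 1 × 0.81580 × 104.29 ÷ 86.946 = 0.978536
Product < 1; profitable direction is USD → INR → GBP → USD.

0.9785 (arbitrage exists)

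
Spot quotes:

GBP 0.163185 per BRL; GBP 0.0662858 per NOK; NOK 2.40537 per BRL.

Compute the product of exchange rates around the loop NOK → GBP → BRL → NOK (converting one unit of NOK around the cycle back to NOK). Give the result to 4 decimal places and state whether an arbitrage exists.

Around NOK → GBP → BRL → NOK: 1 × 0.0662858 ÷ 0.163185 × 2.40537 = 0.977062
Product < 1; profitable direction is NOK → BRL → GBP → NOK.

0.9771 (arbitrage exists)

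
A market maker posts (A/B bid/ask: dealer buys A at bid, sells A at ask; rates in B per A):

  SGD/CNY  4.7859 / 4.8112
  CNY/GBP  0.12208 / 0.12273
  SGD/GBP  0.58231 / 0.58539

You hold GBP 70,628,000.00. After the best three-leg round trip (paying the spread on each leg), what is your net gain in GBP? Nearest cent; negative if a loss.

Net result: GBP -136,013.46 (no profitable arbitrage after spreads)

Best loop GBP → SGD → CNY → GBP:
GBP 70,628,000.00 ÷ 0.58539 (buy SGD at ask) = SGD 120,651,189.81
SGD 120,651,189.81 × 4.7859 (sell SGD at bid) = CNY 577,424,529.29
CNY 577,424,529.29 × 0.12208 (sell CNY at bid) = GBP 70,491,986.54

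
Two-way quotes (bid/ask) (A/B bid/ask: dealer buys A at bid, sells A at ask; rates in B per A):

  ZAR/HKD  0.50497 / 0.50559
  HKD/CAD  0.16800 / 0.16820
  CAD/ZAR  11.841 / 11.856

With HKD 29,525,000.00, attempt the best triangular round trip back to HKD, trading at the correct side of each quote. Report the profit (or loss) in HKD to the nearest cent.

Net profit: HKD 133,770.73

Best loop HKD → CAD → ZAR → HKD:
HKD 29,525,000.00 × 0.16800 (sell HKD at bid) = CAD 4,960,200.00
CAD 4,960,200.00 × 11.841 (sell CAD at bid) = ZAR 58,733,728.20
ZAR 58,733,728.20 × 0.50497 (sell ZAR at bid) = HKD 29,658,770.73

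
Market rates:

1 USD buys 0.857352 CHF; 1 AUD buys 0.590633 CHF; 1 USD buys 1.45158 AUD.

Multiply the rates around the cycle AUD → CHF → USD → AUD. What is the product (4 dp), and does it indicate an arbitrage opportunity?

1.0000 (no arbitrage)

Around AUD → CHF → USD → AUD: 1 × 0.590633 ÷ 0.857352 × 1.45158 = 0.999999
Product ≈ 1 (deviation 0.000%, within rounding noise).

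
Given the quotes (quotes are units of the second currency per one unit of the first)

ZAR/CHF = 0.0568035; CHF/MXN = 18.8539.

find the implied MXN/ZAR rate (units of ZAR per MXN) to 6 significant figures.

MXN/ZAR = 0.933735

1 MXN ÷ 18.8539 = 0.0530394 CHF
0.0530394 CHF ÷ 0.0568035 = 0.933735 ZAR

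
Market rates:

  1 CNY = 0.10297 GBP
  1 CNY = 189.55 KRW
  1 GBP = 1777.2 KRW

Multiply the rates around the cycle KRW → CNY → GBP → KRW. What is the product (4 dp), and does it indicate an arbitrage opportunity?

0.9654 (arbitrage exists)

Around KRW → CNY → GBP → KRW: 1 ÷ 189.55 × 0.10297 × 1777.2 = 0.965435
Product < 1; profitable direction is KRW → GBP → CNY → KRW.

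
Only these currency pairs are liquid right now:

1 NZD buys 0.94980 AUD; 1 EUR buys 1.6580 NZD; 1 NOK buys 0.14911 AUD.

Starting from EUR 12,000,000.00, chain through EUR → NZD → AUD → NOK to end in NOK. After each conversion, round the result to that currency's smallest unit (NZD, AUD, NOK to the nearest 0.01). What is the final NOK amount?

NOK 126,733,423.65

EUR 12,000,000.00 × 1.6580 = NZD 19,896,000.00
NZD 19,896,000.00 × 0.94980 = AUD 18,897,220.80
AUD 18,897,220.80 ÷ 0.14911 = NOK 126,733,423.65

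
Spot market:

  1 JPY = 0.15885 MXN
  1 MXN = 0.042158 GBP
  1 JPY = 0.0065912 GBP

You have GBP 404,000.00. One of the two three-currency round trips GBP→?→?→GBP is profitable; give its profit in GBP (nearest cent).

Profitable loop is GBP → JPY → MXN → GBP:
GBP 404,000.00 ÷ 0.0065912 = JPY 61,293,846
JPY 61,293,846 × 0.15885 = MXN 9,736,527.49
MXN 9,736,527.49 × 0.042158 = GBP 410,472.53
Profit = GBP 410,472.53 − GBP 404,000.00

Profit: GBP 6,472.53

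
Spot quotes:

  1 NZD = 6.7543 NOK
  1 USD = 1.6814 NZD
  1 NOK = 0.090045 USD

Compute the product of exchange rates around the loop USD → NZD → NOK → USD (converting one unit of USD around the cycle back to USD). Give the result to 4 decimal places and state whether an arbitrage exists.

1.0226 (arbitrage exists)

Around USD → NZD → NOK → USD: 1 × 1.6814 × 6.7543 × 0.090045 = 1.022612
Product > 1; profitable direction is USD → NZD → NOK → USD.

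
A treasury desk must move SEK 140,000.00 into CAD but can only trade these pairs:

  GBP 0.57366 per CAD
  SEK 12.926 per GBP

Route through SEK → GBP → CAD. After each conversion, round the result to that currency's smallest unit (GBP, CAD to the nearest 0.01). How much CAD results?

SEK 140,000.00 ÷ 12.926 = GBP 10,830.88
GBP 10,830.88 ÷ 0.57366 = CAD 18,880.31

CAD 18,880.31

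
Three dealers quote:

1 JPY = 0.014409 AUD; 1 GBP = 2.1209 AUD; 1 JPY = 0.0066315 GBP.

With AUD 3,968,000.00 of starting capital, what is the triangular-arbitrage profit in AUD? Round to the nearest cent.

Profit: AUD 97,121.58

Profitable loop is AUD → GBP → JPY → AUD:
AUD 3,968,000.00 ÷ 2.1209 = GBP 1,870,903.86
GBP 1,870,903.86 ÷ 0.0066315 = JPY 282,123,782
JPY 282,123,782 × 0.014409 = AUD 4,065,121.58
Profit = AUD 4,065,121.58 − AUD 3,968,000.00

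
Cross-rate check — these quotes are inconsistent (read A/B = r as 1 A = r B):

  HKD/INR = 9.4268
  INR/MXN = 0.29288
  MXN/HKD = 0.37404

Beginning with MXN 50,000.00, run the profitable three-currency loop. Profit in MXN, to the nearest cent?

Profit: MXN 1,634.75

Profitable loop is MXN → HKD → INR → MXN:
MXN 50,000.00 × 0.37404 = HKD 18,702.00
HKD 18,702.00 × 9.4268 = INR 176,300.01
INR 176,300.01 × 0.29288 = MXN 51,634.75
Profit = MXN 51,634.75 − MXN 50,000.00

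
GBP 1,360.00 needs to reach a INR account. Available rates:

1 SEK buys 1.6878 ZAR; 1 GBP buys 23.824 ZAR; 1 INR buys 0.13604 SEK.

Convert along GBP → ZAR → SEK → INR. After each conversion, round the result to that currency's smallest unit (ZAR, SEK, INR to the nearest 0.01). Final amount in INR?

GBP 1,360.00 × 23.824 = ZAR 32,400.64
ZAR 32,400.64 ÷ 1.6878 = SEK 19,196.97
SEK 19,196.97 ÷ 0.13604 = INR 141,112.69

INR 141,112.69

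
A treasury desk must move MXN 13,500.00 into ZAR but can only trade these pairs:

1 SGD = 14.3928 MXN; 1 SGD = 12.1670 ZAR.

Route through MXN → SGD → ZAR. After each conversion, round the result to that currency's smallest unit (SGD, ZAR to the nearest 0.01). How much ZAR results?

ZAR 11,412.28

MXN 13,500.00 ÷ 14.3928 = SGD 937.97
SGD 937.97 × 12.1670 = ZAR 11,412.28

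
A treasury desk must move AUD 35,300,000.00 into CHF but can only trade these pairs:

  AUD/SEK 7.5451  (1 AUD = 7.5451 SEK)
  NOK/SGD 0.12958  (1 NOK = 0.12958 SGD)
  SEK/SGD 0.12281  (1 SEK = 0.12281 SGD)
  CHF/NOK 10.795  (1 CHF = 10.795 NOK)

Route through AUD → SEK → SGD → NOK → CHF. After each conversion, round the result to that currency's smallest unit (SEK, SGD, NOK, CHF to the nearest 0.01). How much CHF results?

AUD 35,300,000.00 × 7.5451 = SEK 266,342,030.00
SEK 266,342,030.00 × 0.12281 = SGD 32,709,464.70
SGD 32,709,464.70 ÷ 0.12958 = NOK 252,426,799.66
NOK 252,426,799.66 ÷ 10.795 = CHF 23,383,677.60

CHF 23,383,677.60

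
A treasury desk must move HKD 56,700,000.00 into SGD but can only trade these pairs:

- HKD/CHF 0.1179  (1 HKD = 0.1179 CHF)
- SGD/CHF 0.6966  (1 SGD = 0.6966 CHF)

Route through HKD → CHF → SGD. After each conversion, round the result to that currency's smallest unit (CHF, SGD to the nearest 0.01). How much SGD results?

SGD 9,596,511.63

HKD 56,700,000.00 × 0.1179 = CHF 6,684,930.00
CHF 6,684,930.00 ÷ 0.6966 = SGD 9,596,511.63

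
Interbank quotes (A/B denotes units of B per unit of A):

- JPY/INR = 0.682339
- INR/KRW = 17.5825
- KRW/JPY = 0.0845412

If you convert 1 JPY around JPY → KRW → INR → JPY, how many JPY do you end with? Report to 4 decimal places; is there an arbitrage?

Around JPY → KRW → INR → JPY: 1 ÷ 0.0845412 ÷ 17.5825 ÷ 0.682339 = 0.985941
Product < 1; profitable direction is JPY → INR → KRW → JPY.

0.9859 (arbitrage exists)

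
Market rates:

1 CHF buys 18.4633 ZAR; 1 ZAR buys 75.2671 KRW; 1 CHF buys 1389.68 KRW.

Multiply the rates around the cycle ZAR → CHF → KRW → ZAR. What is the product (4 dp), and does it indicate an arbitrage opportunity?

1.0000 (no arbitrage)

Around ZAR → CHF → KRW → ZAR: 1 ÷ 18.4633 × 1389.68 ÷ 75.2671 = 1.000001
Product ≈ 1 (deviation 0.000%, within rounding noise).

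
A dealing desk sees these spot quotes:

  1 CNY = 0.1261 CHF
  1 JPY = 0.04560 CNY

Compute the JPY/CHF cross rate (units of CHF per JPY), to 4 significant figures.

JPY/CHF = 0.005750

1 JPY × 0.04560 = 0.0456 CNY
0.0456 CNY × 0.1261 = 0.00575016 CHF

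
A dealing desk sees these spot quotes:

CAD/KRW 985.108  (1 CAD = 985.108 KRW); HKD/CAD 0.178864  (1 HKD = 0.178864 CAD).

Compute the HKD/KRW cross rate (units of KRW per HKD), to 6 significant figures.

1 HKD × 0.178864 = 0.178864 CAD
0.178864 CAD × 985.108 = 176.2 KRW

HKD/KRW = 176.200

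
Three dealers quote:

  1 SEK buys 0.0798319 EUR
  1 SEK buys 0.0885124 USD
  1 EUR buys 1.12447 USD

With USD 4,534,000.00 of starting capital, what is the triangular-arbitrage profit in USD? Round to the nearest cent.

Profit: USD 64,346.97

Profitable loop is USD → SEK → EUR → USD:
USD 4,534,000.00 ÷ 0.0885124 = SEK 51,224,461.21
SEK 51,224,461.21 × 0.0798319 = EUR 4,089,346.06
EUR 4,089,346.06 × 1.12447 = USD 4,598,346.97
Profit = USD 4,598,346.97 − USD 4,534,000.00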